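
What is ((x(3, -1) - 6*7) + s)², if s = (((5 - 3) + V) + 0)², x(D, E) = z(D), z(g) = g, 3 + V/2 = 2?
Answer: 1521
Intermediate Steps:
V = -2 (V = -6 + 2*2 = -6 + 4 = -2)
x(D, E) = D
s = 0 (s = (((5 - 3) - 2) + 0)² = ((2 - 2) + 0)² = (0 + 0)² = 0² = 0)
((x(3, -1) - 6*7) + s)² = ((3 - 6*7) + 0)² = ((3 - 42) + 0)² = (-39 + 0)² = (-39)² = 1521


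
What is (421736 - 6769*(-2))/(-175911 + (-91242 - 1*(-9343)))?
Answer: -31091/18415 ≈ -1.6884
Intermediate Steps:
(421736 - 6769*(-2))/(-175911 + (-91242 - 1*(-9343))) = (421736 + 13538)/(-175911 + (-91242 + 9343)) = 435274/(-175911 - 81899) = 435274/(-257810) = 435274*(-1/257810) = -31091/18415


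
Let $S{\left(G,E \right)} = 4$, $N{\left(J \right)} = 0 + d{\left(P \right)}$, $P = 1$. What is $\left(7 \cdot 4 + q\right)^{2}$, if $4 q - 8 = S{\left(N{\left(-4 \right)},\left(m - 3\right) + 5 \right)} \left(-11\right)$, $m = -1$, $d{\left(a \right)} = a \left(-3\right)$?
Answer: $361$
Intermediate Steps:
$d{\left(a \right)} = - 3 a$
$N{\left(J \right)} = -3$ ($N{\left(J \right)} = 0 - 3 = -3$)
$q = -9$ ($q = 2 + \frac{4 \left(-11\right)}{4} = 2 + \frac{1}{4} \left(-44\right) = 2 - 11 = -9$)
$\left(7 \cdot 4 + q\right)^{2} = \left(7 \cdot 4 - 9\right)^{2} = \left(28 - 9\right)^{2} = 19^{2} = 361$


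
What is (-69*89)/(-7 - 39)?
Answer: 267/2 ≈ 133.50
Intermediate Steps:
(-69*89)/(-7 - 39) = -6141/(-46) = -6141*(-1/46) = 267/2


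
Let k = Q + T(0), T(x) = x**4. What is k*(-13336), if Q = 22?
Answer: -293392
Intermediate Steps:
k = 22 (k = 22 + 0**4 = 22 + 0 = 22)
k*(-13336) = 22*(-13336) = -293392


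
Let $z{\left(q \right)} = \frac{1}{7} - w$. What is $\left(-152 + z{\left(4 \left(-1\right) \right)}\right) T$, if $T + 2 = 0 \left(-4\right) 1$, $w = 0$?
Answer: $\frac{2126}{7} \approx 303.71$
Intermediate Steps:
$T = -2$ ($T = -2 + 0 \left(-4\right) 1 = -2 + 0 \cdot 1 = -2 + 0 = -2$)
$z{\left(q \right)} = \frac{1}{7}$ ($z{\left(q \right)} = \frac{1}{7} - 0 = \frac{1}{7} + 0 = \frac{1}{7}$)
$\left(-152 + z{\left(4 \left(-1\right) \right)}\right) T = \left(-152 + \frac{1}{7}\right) \left(-2\right) = \left(- \frac{1063}{7}\right) \left(-2\right) = \frac{2126}{7}$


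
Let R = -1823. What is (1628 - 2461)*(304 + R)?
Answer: 1265327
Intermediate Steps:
(1628 - 2461)*(304 + R) = (1628 - 2461)*(304 - 1823) = -833*(-1519) = 1265327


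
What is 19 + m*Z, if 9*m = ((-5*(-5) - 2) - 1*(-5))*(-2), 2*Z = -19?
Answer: 703/9 ≈ 78.111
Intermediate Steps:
Z = -19/2 (Z = (1/2)*(-19) = -19/2 ≈ -9.5000)
m = -56/9 (m = (((-5*(-5) - 2) - 1*(-5))*(-2))/9 = (((25 - 2) + 5)*(-2))/9 = ((23 + 5)*(-2))/9 = (28*(-2))/9 = (1/9)*(-56) = -56/9 ≈ -6.2222)
19 + m*Z = 19 - 56/9*(-19/2) = 19 + 532/9 = 703/9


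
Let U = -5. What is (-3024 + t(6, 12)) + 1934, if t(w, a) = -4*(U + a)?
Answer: -1118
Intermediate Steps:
t(w, a) = 20 - 4*a (t(w, a) = -4*(-5 + a) = 20 - 4*a)
(-3024 + t(6, 12)) + 1934 = (-3024 + (20 - 4*12)) + 1934 = (-3024 + (20 - 48)) + 1934 = (-3024 - 28) + 1934 = -3052 + 1934 = -1118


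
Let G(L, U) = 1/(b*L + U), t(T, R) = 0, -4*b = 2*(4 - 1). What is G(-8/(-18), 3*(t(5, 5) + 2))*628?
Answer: 471/4 ≈ 117.75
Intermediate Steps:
b = -3/2 (b = -(4 - 1)/2 = -3/2 ≈ -1.5000)
G(L, U) = 1/(U - 3*L/2) (G(L, U) = 1/(-3*L/2 + U) = 1/(U - 3*L/2))
G(-8/(-18), 3*(t(5, 5) + 2))*628 = (2/(-(-24)/(-18) + 2*(3*(0 + 2))))*628 = (2/(-(-24)*(-1)/18 + 2*(3*2)))*628 = (2/(-3*4/9 + 2*6))*628 = (2/(-4/3 + 12))*628 = (2/(32/3))*628 = (2*(3/32))*628 = (3/16)*628 = 471/4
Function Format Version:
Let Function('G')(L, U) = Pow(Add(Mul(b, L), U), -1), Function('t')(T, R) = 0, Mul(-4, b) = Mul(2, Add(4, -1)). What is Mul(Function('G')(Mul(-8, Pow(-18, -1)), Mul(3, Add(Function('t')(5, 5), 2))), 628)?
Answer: Rational(471, 4) ≈ 117.75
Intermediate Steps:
b = Rational(-3, 2) (b = Mul(Rational(-1, 4), Mul(2, Add(4, -1))) = Mul(Rational(-1, 4), Mul(2, 3)) = Mul(Rational(-1, 4), 6) = Rational(-3, 2) ≈ -1.5000)
Function('G')(L, U) = Pow(Add(U, Mul(Rational(-3, 2), L)), -1) (Function('G')(L, U) = Pow(Add(Mul(Rational(-3, 2), L), U), -1) = Pow(Add(U, Mul(Rational(-3, 2), L)), -1))
Mul(Function('G')(Mul(-8, Pow(-18, -1)), Mul(3, Add(Function('t')(5, 5), 2))), 628) = Mul(Mul(2, Pow(Add(Mul(-3, Mul(-8, Pow(-18, -1))), Mul(2, Mul(3, Add(0, 2)))), -1)), 628) = Mul(Mul(2, Pow(Add(Mul(-3, Mul(-8, Rational(-1, 18))), Mul(2, Mul(3, 2))), -1)), 628) = Mul(Mul(2, Pow(Add(Mul(-3, Rational(4, 9)), Mul(2, 6)), -1)), 628) = Mul(Mul(2, Pow(Add(Rational(-4, 3), 12), -1)), 628) = Mul(Mul(2, Pow(Rational(32, 3), -1)), 628) = Mul(Mul(2, Rational(3, 32)), 628) = Mul(Rational(3, 16), 628) = Rational(471, 4)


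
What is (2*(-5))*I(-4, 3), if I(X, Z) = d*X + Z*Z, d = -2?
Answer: -170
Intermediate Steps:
I(X, Z) = Z² - 2*X (I(X, Z) = -2*X + Z*Z = -2*X + Z² = Z² - 2*X)
(2*(-5))*I(-4, 3) = (2*(-5))*(3² - 2*(-4)) = -10*(9 + 8) = -10*17 = -170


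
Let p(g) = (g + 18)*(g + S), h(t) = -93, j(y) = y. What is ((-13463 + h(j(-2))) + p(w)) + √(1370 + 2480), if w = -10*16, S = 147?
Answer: -11710 + 5*√154 ≈ -11648.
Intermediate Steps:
w = -160
p(g) = (18 + g)*(147 + g) (p(g) = (g + 18)*(g + 147) = (18 + g)*(147 + g))
((-13463 + h(j(-2))) + p(w)) + √(1370 + 2480) = ((-13463 - 93) + (2646 + (-160)² + 165*(-160))) + √(1370 + 2480) = (-13556 + (2646 + 25600 - 26400)) + √3850 = (-13556 + 1846) + 5*√154 = -11710 + 5*√154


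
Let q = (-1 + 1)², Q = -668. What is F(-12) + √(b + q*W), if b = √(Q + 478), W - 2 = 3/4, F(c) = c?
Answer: -12 + (-190)^(¼) ≈ -9.3747 + 2.6253*I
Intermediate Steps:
W = 11/4 (W = 2 + 3/4 = 2 + 3*(¼) = 2 + ¾ = 11/4 ≈ 2.7500)
q = 0 (q = 0² = 0)
b = I*√190 (b = √(-668 + 478) = √(-190) = I*√190 ≈ 13.784*I)
F(-12) + √(b + q*W) = -12 + √(I*√190 + 0*(11/4)) = -12 + √(I*√190 + 0) = -12 + √(I*√190) = -12 + 190^(¼)*√I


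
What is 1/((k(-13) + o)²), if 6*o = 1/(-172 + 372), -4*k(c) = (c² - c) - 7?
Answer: 1440000/2756145001 ≈ 0.00052247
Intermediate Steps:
k(c) = 7/4 - c²/4 + c/4 (k(c) = -((c² - c) - 7)/4 = -(-7 + c² - c)/4 = 7/4 - c²/4 + c/4)
o = 1/1200 (o = 1/(6*(-172 + 372)) = (⅙)/200 = (⅙)*(1/200) = 1/1200 ≈ 0.00083333)
1/((k(-13) + o)²) = 1/(((7/4 - ¼*(-13)² + (¼)*(-13)) + 1/1200)²) = 1/(((7/4 - ¼*169 - 13/4) + 1/1200)²) = 1/(((7/4 - 169/4 - 13/4) + 1/1200)²) = 1/((-175/4 + 1/1200)²) = 1/((-52499/1200)²) = 1/(2756145001/1440000) = 1440000/2756145001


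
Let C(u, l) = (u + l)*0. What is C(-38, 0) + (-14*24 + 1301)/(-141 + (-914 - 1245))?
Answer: -193/460 ≈ -0.41957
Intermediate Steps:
C(u, l) = 0 (C(u, l) = (l + u)*0 = 0)
C(-38, 0) + (-14*24 + 1301)/(-141 + (-914 - 1245)) = 0 + (-14*24 + 1301)/(-141 + (-914 - 1245)) = 0 + (-336 + 1301)/(-141 - 2159) = 0 + 965/(-2300) = 0 + 965*(-1/2300) = 0 - 193/460 = -193/460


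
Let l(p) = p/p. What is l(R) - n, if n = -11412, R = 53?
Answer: 11413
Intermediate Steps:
l(p) = 1
l(R) - n = 1 - 1*(-11412) = 1 + 11412 = 11413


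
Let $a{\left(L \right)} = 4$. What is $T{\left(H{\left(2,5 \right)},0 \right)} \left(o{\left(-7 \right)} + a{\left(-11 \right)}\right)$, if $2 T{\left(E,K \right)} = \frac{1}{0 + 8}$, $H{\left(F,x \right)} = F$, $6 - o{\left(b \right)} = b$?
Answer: $\frac{17}{16} \approx 1.0625$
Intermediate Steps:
$o{\left(b \right)} = 6 - b$
$T{\left(E,K \right)} = \frac{1}{16}$ ($T{\left(E,K \right)} = \frac{1}{2 \left(0 + 8\right)} = \frac{1}{2 \cdot 8} = \frac{1}{2} \cdot \frac{1}{8} = \frac{1}{16}$)
$T{\left(H{\left(2,5 \right)},0 \right)} \left(o{\left(-7 \right)} + a{\left(-11 \right)}\right) = \frac{\left(6 - -7\right) + 4}{16} = \frac{\left(6 + 7\right) + 4}{16} = \frac{13 + 4}{16} = \frac{1}{16} \cdot 17 = \frac{17}{16}$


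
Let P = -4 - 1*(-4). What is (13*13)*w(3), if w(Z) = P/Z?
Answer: 0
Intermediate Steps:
P = 0 (P = -4 + 4 = 0)
w(Z) = 0 (w(Z) = 0/Z = 0)
(13*13)*w(3) = (13*13)*0 = 169*0 = 0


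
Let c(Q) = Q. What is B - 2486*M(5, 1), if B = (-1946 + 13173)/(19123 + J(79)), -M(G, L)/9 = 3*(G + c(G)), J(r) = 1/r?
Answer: 1014025022893/1510718 ≈ 6.7122e+5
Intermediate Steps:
M(G, L) = -54*G (M(G, L) = -27*(G + G) = -27*2*G = -54*G)
B = 886933/1510718 (B = (-1946 + 13173)/(19123 + 1/79) = 11227/(19123 + 1/79) = 11227/(1510718/79) = 11227*(79/1510718) = 886933/1510718 ≈ 0.58709)
B - 2486*M(5, 1) = 886933/1510718 - 2486*(-54*5) = 886933/1510718 - 2486*(-270) = 886933/1510718 - 1*(-671220) = 886933/1510718 + 671220 = 1014025022893/1510718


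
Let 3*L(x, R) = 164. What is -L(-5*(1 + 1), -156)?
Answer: -164/3 ≈ -54.667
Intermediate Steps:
L(x, R) = 164/3 (L(x, R) = (1/3)*164 = 164/3)
-L(-5*(1 + 1), -156) = -1*164/3 = -164/3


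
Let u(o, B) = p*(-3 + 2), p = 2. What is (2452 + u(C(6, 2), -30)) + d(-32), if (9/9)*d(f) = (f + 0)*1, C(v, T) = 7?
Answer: 2418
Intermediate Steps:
d(f) = f (d(f) = (f + 0)*1 = f*1 = f)
u(o, B) = -2 (u(o, B) = 2*(-3 + 2) = 2*(-1) = -2)
(2452 + u(C(6, 2), -30)) + d(-32) = (2452 - 2) - 32 = 2450 - 32 = 2418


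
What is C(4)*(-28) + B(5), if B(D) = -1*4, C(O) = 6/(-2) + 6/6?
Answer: 52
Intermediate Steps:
C(O) = -2 (C(O) = 6*(-½) + 6*(⅙) = -3 + 1 = -2)
B(D) = -4
C(4)*(-28) + B(5) = -2*(-28) - 4 = 56 - 4 = 52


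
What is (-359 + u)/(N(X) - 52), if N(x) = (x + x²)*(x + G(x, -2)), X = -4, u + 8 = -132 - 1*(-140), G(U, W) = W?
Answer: 359/124 ≈ 2.8952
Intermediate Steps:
u = 0 (u = -8 + (-132 - 1*(-140)) = -8 + (-132 + 140) = -8 + 8 = 0)
N(x) = (-2 + x)*(x + x²) (N(x) = (x + x²)*(x - 2) = (x + x²)*(-2 + x) = (-2 + x)*(x + x²))
(-359 + u)/(N(X) - 52) = (-359 + 0)/(-4*(-2 + (-4)² - 1*(-4)) - 52) = -359/(-4*(-2 + 16 + 4) - 52) = -359/(-4*18 - 52) = -359/(-72 - 52) = -359/(-124) = -359*(-1/124) = 359/124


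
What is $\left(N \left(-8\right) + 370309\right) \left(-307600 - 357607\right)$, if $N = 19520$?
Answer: $-142453413843$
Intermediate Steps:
$\left(N \left(-8\right) + 370309\right) \left(-307600 - 357607\right) = \left(19520 \left(-8\right) + 370309\right) \left(-307600 - 357607\right) = \left(-156160 + 370309\right) \left(-665207\right) = 214149 \left(-665207\right) = -142453413843$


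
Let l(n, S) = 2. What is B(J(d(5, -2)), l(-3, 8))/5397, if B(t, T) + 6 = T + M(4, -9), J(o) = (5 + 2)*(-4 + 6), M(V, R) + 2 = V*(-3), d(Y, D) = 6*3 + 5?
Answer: -6/1799 ≈ -0.0033352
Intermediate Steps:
d(Y, D) = 23 (d(Y, D) = 18 + 5 = 23)
M(V, R) = -2 - 3*V (M(V, R) = -2 + V*(-3) = -2 - 3*V)
J(o) = 14 (J(o) = 7*2 = 14)
B(t, T) = -20 + T (B(t, T) = -6 + (T + (-2 - 3*4)) = -6 + (T + (-2 - 12)) = -6 + (T - 14) = -6 + (-14 + T) = -20 + T)
B(J(d(5, -2)), l(-3, 8))/5397 = (-20 + 2)/5397 = -18*1/5397 = -6/1799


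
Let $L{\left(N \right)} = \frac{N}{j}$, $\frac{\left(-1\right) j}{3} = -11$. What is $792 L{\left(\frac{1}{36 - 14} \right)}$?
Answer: $\frac{12}{11} \approx 1.0909$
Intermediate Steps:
$j = 33$ ($j = \left(-3\right) \left(-11\right) = 33$)
$L{\left(N \right)} = \frac{N}{33}$
$792 L{\left(\frac{1}{36 - 14} \right)} = 792 \frac{1}{33 \left(36 - 14\right)} = 792 \frac{1}{33 \cdot 22} = 792 \cdot \frac{1}{33} \cdot \frac{1}{22} = 792 \cdot \frac{1}{726} = \frac{12}{11}$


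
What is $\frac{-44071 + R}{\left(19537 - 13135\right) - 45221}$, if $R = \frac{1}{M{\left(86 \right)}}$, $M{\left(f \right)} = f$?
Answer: $\frac{344555}{303494} \approx 1.1353$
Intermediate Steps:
$R = \frac{1}{86} \approx 0.011628$
$\frac{-44071 + R}{\left(19537 - 13135\right) - 45221} = \frac{-44071 + \frac{1}{86}}{\left(19537 - 13135\right) - 45221} = - \frac{3790105}{86 \left(6402 - 45221\right)} = - \frac{3790105}{86 \left(-38819\right)} = \left(- \frac{3790105}{86}\right) \left(- \frac{1}{38819}\right) = \frac{344555}{303494}$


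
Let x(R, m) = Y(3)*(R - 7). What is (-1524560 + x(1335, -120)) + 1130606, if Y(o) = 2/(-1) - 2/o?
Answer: -1192486/3 ≈ -3.9750e+5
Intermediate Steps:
Y(o) = -2 - 2/o (Y(o) = 2*(-1) - 2/o = -2 - 2/o)
x(R, m) = 56/3 - 8*R/3 (x(R, m) = (-2 - 2/3)*(R - 7) = (-2 - 2*⅓)*(-7 + R) = (-2 - ⅔)*(-7 + R) = -8*(-7 + R)/3 = 56/3 - 8*R/3)
(-1524560 + x(1335, -120)) + 1130606 = (-1524560 + (56/3 - 8/3*1335)) + 1130606 = (-1524560 + (56/3 - 3560)) + 1130606 = (-1524560 - 10624/3) + 1130606 = -4584304/3 + 1130606 = -1192486/3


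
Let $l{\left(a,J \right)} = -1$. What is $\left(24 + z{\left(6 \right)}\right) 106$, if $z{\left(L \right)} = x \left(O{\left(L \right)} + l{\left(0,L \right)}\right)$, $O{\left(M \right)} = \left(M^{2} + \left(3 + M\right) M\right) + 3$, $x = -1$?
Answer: $-7208$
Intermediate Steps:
$O{\left(M \right)} = 3 + M^{2} + M \left(3 + M\right)$ ($O{\left(M \right)} = \left(M^{2} + M \left(3 + M\right)\right) + 3 = 3 + M^{2} + M \left(3 + M\right)$)
$z{\left(L \right)} = -2 - 3 L - 2 L^{2}$ ($z{\left(L \right)} = - (\left(3 + 2 L^{2} + 3 L\right) - 1) = - (2 + 2 L^{2} + 3 L) = -2 - 3 L - 2 L^{2}$)
$\left(24 + z{\left(6 \right)}\right) 106 = \left(24 - \left(20 + 72\right)\right) 106 = \left(24 - 92\right) 106 = \left(-68\right) 106 = -7208$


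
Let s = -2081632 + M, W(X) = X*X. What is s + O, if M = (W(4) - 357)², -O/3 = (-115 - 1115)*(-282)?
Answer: -3005931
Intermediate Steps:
W(X) = X²
O = -1040580 (O = -3*(-115 - 1115)*(-282) = -(-3690)*(-282) = -3*346860 = -1040580)
M = 116281 (M = (4² - 357)² = (16 - 357)² = (-341)² = 116281)
s = -1965351 (s = -2081632 + 116281 = -1965351)
s + O = -1965351 - 1040580 = -3005931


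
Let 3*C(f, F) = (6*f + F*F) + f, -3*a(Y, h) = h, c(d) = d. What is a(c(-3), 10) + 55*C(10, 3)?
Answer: 1445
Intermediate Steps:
a(Y, h) = -h/3
C(f, F) = F²/3 + 7*f/3 (C(f, F) = ((6*f + F*F) + f)/3 = ((6*f + F²) + f)/3 = ((F² + 6*f) + f)/3 = (F² + 7*f)/3 = F²/3 + 7*f/3)
a(c(-3), 10) + 55*C(10, 3) = -⅓*10 + 55*((⅓)*3² + (7/3)*10) = -10/3 + 55*((⅓)*9 + 70/3) = -10/3 + 55*(3 + 70/3) = -10/3 + 55*(79/3) = -10/3 + 4345/3 = 1445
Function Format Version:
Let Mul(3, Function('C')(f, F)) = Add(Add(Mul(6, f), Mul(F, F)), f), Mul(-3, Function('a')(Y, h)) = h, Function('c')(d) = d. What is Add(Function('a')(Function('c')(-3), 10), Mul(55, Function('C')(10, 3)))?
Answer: 1445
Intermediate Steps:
Function('a')(Y, h) = Mul(Rational(-1, 3), h)
Function('C')(f, F) = Add(Mul(Rational(1, 3), Pow(F, 2)), Mul(Rational(7, 3), f)) (Function('C')(f, F) = Mul(Rational(1, 3), Add(Add(Mul(6, f), Mul(F, F)), f)) = Mul(Rational(1, 3), Add(Add(Mul(6, f), Pow(F, 2)), f)) = Mul(Rational(1, 3), Add(Add(Pow(F, 2), Mul(6, f)), f)) = Mul(Rational(1, 3), Add(Pow(F, 2), Mul(7, f))) = Add(Mul(Rational(1, 3), Pow(F, 2)), Mul(Rational(7, 3), f)))
Add(Function('a')(Function('c')(-3), 10), Mul(55, Function('C')(10, 3))) = Add(Mul(Rational(-1, 3), 10), Mul(55, Add(Mul(Rational(1, 3), Pow(3, 2)), Mul(Rational(7, 3), 10)))) = Add(Rational(-10, 3), Mul(55, Add(Mul(Rational(1, 3), 9), Rational(70, 3)))) = Add(Rational(-10, 3), Mul(55, Add(3, Rational(70, 3)))) = Add(Rational(-10, 3), Mul(55, Rational(79, 3))) = Add(Rational(-10, 3), Rational(4345, 3)) = 1445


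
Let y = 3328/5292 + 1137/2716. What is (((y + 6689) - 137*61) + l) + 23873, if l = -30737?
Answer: -4379142659/513324 ≈ -8531.0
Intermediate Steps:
y = 537709/513324 (y = 3328*(1/5292) + 1137*(1/2716) = 832/1323 + 1137/2716 = 537709/513324 ≈ 1.0475)
(((y + 6689) - 137*61) + l) + 23873 = (((537709/513324 + 6689) - 137*61) - 30737) + 23873 = ((3434161945/513324 - 8357) - 30737) + 23873 = (-855686723/513324 - 30737) + 23873 = -16633726511/513324 + 23873 = -4379142659/513324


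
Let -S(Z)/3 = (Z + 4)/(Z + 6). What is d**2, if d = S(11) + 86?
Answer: 2007889/289 ≈ 6947.7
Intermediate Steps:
S(Z) = -3*(4 + Z)/(6 + Z) (S(Z) = -3*(Z + 4)/(Z + 6) = -3*(4 + Z)/(6 + Z))
d = 1417/17 (d = 3*(-4 - 1*11)/(6 + 11) + 86 = 3*(-4 - 11)/17 + 86 = 3*(1/17)*(-15) + 86 = -45/17 + 86 = 1417/17 ≈ 83.353)
d**2 = (1417/17)**2 = 2007889/289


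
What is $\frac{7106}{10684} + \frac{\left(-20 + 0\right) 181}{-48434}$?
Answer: $\frac{95712021}{129367214} \approx 0.73985$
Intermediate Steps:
$\frac{7106}{10684} + \frac{\left(-20 + 0\right) 181}{-48434} = 7106 \cdot \frac{1}{10684} + \left(-20\right) 181 \left(- \frac{1}{48434}\right) = \frac{3553}{5342} - - \frac{1810}{24217} = \frac{3553}{5342} + \frac{1810}{24217} = \frac{95712021}{129367214}$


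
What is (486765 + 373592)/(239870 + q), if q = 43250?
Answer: 860357/283120 ≈ 3.0388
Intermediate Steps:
(486765 + 373592)/(239870 + q) = (486765 + 373592)/(239870 + 43250) = 860357/283120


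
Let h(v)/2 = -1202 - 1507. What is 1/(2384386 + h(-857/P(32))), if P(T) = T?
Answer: 1/2378968 ≈ 4.2035e-7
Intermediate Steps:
h(v) = -5418 (h(v) = 2*(-1202 - 1507) = 2*(-2709) = -5418)
1/(2384386 + h(-857/P(32))) = 1/(2384386 - 5418) = 1/2378968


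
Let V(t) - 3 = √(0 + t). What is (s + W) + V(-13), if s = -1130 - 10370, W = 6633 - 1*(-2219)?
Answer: -2645 + I*√13 ≈ -2645.0 + 3.6056*I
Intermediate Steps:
W = 8852 (W = 6633 + 2219 = 8852)
V(t) = 3 + √t (V(t) = 3 + √(0 + t) = 3 + √t)
s = -11500
(s + W) + V(-13) = (-11500 + 8852) + (3 + √(-13)) = -2648 + (3 + I*√13) = -2645 + I*√13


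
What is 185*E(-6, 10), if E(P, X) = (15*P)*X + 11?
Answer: -164465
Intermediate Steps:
E(P, X) = 11 + 15*P*X (E(P, X) = 15*P*X + 11 = 11 + 15*P*X)
185*E(-6, 10) = 185*(11 + 15*(-6)*10) = 185*(11 - 900) = 185*(-889) = -164465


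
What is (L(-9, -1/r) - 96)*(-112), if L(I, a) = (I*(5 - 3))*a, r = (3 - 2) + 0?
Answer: 8736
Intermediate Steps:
r = 1 (r = 1 + 0 = 1)
L(I, a) = 2*I*a (L(I, a) = (I*2)*a = (2*I)*a = 2*I*a)
(L(-9, -1/r) - 96)*(-112) = (2*(-9)*(-1/1) - 96)*(-112) = (2*(-9)*(-1*1) - 96)*(-112) = (2*(-9)*(-1) - 96)*(-112) = (18 - 96)*(-112) = -78*(-112) = 8736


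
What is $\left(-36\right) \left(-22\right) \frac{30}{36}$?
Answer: $660$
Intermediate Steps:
$\left(-36\right) \left(-22\right) \frac{30}{36} = 792 \cdot 30 \cdot \frac{1}{36} = 792 \cdot \frac{5}{6} = 660$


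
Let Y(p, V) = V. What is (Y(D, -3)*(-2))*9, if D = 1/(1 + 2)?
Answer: 54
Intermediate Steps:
D = ⅓ (D = 1/3 = ⅓ ≈ 0.33333)
(Y(D, -3)*(-2))*9 = -3*(-2)*9 = 6*9 = 54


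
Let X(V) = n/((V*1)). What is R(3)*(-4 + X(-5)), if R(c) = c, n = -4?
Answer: -48/5 ≈ -9.6000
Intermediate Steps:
X(V) = -4/V
R(3)*(-4 + X(-5)) = 3*(-4 - 4/(-5)) = 3*(-4 - 4*(-⅕)) = 3*(-4 + ⅘) = 3*(-16/5) = -48/5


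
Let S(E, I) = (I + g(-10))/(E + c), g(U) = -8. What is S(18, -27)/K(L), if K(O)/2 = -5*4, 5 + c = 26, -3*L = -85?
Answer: 7/312 ≈ 0.022436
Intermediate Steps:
L = 85/3 (L = -⅓*(-85) = 85/3 ≈ 28.333)
c = 21 (c = -5 + 26 = 21)
K(O) = -40 (K(O) = 2*(-5*4) = 2*(-20) = -40)
S(E, I) = (-8 + I)/(21 + E) (S(E, I) = (I - 8)/(E + 21) = (-8 + I)/(21 + E))
S(18, -27)/K(L) = ((-8 - 27)/(21 + 18))/(-40) = (-35/39)*(-1/40) = ((1/39)*(-35))*(-1/40) = -35/39*(-1/40) = 7/312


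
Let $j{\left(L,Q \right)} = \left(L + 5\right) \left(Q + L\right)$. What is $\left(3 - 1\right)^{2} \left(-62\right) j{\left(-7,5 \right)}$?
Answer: $-992$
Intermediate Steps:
$j{\left(L,Q \right)} = \left(5 + L\right) \left(L + Q\right)$
$\left(3 - 1\right)^{2} \left(-62\right) j{\left(-7,5 \right)} = \left(3 - 1\right)^{2} \left(-62\right) \left(\left(-7\right)^{2} + 5 \left(-7\right) + 5 \cdot 5 - 35\right) = 2^{2} \left(-62\right) \left(49 - 35 + 25 - 35\right) = 4 \left(-62\right) 4 = \left(-248\right) 4 = -992$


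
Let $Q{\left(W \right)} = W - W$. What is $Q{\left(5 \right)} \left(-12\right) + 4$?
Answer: $4$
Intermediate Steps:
$Q{\left(W \right)} = 0$
$Q{\left(5 \right)} \left(-12\right) + 4 = 0 \left(-12\right) + 4 = 0 + 4 = 4$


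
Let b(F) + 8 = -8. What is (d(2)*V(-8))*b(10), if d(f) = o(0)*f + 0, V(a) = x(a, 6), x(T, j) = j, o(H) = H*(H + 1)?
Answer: 0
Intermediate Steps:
o(H) = H*(1 + H)
b(F) = -16 (b(F) = -8 - 8 = -16)
V(a) = 6
d(f) = 0 (d(f) = (0*(1 + 0))*f + 0 = (0*1)*f + 0 = 0*f + 0 = 0 + 0 = 0)
(d(2)*V(-8))*b(10) = (0*6)*(-16) = 0*(-16) = 0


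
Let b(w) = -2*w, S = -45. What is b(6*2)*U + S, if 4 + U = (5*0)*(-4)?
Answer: 51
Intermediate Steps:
U = -4 (U = -4 + (5*0)*(-4) = -4 + 0*(-4) = -4 + 0 = -4)
b(6*2)*U + S = -12*2*(-4) - 45 = -2*12*(-4) - 45 = -24*(-4) - 45 = 96 - 45 = 51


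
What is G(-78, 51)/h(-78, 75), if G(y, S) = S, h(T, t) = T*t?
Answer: -17/1950 ≈ -0.0087180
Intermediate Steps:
G(-78, 51)/h(-78, 75) = 51/((-78*75)) = 51/(-5850) = 51*(-1/5850) = -17/1950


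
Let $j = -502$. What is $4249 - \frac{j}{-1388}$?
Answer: $\frac{2948555}{694} \approx 4248.6$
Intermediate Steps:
$4249 - \frac{j}{-1388} = 4249 - - \frac{502}{-1388} = 4249 - \left(-502\right) \left(- \frac{1}{1388}\right) = 4249 - \frac{251}{694} = \frac{2948555}{694}$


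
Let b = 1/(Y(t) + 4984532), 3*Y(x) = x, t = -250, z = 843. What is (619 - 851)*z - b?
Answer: -2924515597299/14953346 ≈ -1.9558e+5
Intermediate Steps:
Y(x) = x/3
b = 3/14953346 (b = 1/((⅓)*(-250) + 4984532) = 1/(-250/3 + 4984532) = 1/(14953346/3) = 3/14953346 ≈ 2.0062e-7)
(619 - 851)*z - b = (619 - 851)*843 - 1*3/14953346 = -232*843 - 3/14953346 = -195576 - 3/14953346 = -2924515597299/14953346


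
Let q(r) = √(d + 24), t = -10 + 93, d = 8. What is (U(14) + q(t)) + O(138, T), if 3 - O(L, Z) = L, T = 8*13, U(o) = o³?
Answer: 2609 + 4*√2 ≈ 2614.7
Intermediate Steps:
t = 83
T = 104
O(L, Z) = 3 - L
q(r) = 4*√2 (q(r) = √(8 + 24) = √32 = 4*√2)
(U(14) + q(t)) + O(138, T) = (14³ + 4*√2) + (3 - 1*138) = (2744 + 4*√2) + (3 - 138) = (2744 + 4*√2) - 135 = 2609 + 4*√2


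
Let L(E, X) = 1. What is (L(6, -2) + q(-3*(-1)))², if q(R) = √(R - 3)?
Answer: 1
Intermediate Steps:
q(R) = √(-3 + R)
(L(6, -2) + q(-3*(-1)))² = (1 + √(-3 - 3*(-1)))² = (1 + √(-3 + 3))² = (1 + √0)² = (1 + 0)² = 1² = 1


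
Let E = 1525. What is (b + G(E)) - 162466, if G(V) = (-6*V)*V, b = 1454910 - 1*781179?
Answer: -13442485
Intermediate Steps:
b = 673731 (b = 1454910 - 781179 = 673731)
G(V) = -6*V²
(b + G(E)) - 162466 = (673731 - 6*1525²) - 162466 = (673731 - 6*2325625) - 162466 = (673731 - 13953750) - 162466 = -13280019 - 162466 = -13442485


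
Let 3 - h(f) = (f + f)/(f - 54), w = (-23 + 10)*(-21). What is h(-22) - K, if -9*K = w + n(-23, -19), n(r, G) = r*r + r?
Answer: 15215/171 ≈ 88.977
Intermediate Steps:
n(r, G) = r + r**2 (n(r, G) = r**2 + r = r + r**2)
w = 273 (w = -13*(-21) = 273)
K = -779/9 (K = -(273 - 23*(1 - 23))/9 = -(273 - 23*(-22))/9 = -(273 + 506)/9 = -1/9*779 = -779/9 ≈ -86.556)
h(f) = 3 - 2*f/(-54 + f) (h(f) = 3 - (f + f)/(f - 54) = 3 - 2*f/(-54 + f))
h(-22) - K = (-162 - 22)/(-54 - 22) - 1*(-779/9) = -184/(-76) + 779/9 = -1/76*(-184) + 779/9 = 46/19 + 779/9 = 15215/171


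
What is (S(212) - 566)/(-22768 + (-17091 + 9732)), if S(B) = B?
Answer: 354/30127 ≈ 0.011750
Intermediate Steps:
(S(212) - 566)/(-22768 + (-17091 + 9732)) = (212 - 566)/(-22768 + (-17091 + 9732)) = -354/(-22768 - 7359) = -354/(-30127) = -354*(-1/30127) = 354/30127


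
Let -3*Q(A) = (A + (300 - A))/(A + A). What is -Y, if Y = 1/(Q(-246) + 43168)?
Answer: -123/5309689 ≈ -2.3165e-5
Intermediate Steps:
Q(A) = -50/A (Q(A) = -(A + (300 - A))/(3*(A + A)) = -100/(2*A) = -100*1/(2*A) = -50/A)
Y = 123/5309689 (Y = 1/(-50/(-246) + 43168) = 1/(-50*(-1/246) + 43168) = 1/(25/123 + 43168) = 1/(5309689/123) = 123/5309689 ≈ 2.3165e-5)
-Y = -1*123/5309689 = -123/5309689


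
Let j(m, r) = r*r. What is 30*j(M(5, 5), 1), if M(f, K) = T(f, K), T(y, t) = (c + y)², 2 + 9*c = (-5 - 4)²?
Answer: 30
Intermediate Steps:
c = 79/9 (c = -2/9 + (-5 - 4)²/9 = -2/9 + (⅑)*(-9)² = -2/9 + (⅑)*81 = -2/9 + 9 = 79/9 ≈ 8.7778)
T(y, t) = (79/9 + y)²
M(f, K) = (79 + 9*f)²/81
j(m, r) = r²
30*j(M(5, 5), 1) = 30*1² = 30*1 = 30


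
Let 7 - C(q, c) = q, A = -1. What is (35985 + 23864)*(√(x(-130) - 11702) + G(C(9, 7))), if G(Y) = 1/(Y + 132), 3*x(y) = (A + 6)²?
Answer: 59849/130 + 59849*I*√105243/3 ≈ 460.38 + 6.4719e+6*I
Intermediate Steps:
x(y) = 25/3 (x(y) = (-1 + 6)²/3 = (⅓)*5² = (⅓)*25 = 25/3)
C(q, c) = 7 - q
G(Y) = 1/(132 + Y)
(35985 + 23864)*(√(x(-130) - 11702) + G(C(9, 7))) = (35985 + 23864)*(√(25/3 - 11702) + 1/(132 + (7 - 1*9))) = 59849*(√(-35081/3) + 1/(132 + (7 - 9))) = 59849*(I*√105243/3 + 1/(132 - 2)) = 59849*(I*√105243/3 + 1/130) = 59849*(1/130 + I*√105243/3) = 59849/130 + 59849*I*√105243/3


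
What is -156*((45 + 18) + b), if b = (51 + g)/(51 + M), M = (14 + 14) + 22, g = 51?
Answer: -1008540/101 ≈ -9985.5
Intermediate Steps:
M = 50 (M = 28 + 22 = 50)
b = 102/101 (b = (51 + 51)/(51 + 50) = 102/101 ≈ 1.0099)
-156*((45 + 18) + b) = -156*((45 + 18) + 102/101) = -156*(63 + 102/101) = -156*6465/101 = -1008540/101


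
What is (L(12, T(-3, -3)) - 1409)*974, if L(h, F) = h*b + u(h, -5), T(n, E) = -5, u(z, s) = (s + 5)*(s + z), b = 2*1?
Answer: -1348990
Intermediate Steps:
b = 2
u(z, s) = (5 + s)*(s + z)
L(h, F) = 2*h (L(h, F) = h*2 + ((-5)**2 + 5*(-5) + 5*h - 5*h) = 2*h + (25 - 25 + 5*h - 5*h) = 2*h + 0 = 2*h)
(L(12, T(-3, -3)) - 1409)*974 = (2*12 - 1409)*974 = (24 - 1409)*974 = -1385*974 = -1348990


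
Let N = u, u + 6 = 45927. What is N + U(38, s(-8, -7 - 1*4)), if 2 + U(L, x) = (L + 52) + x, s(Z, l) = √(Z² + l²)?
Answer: 46009 + √185 ≈ 46023.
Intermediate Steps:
u = 45921 (u = -6 + 45927 = 45921)
N = 45921
U(L, x) = 50 + L + x (U(L, x) = -2 + ((L + 52) + x) = -2 + ((52 + L) + x) = -2 + (52 + L + x) = 50 + L + x)
N + U(38, s(-8, -7 - 1*4)) = 45921 + (50 + 38 + √((-8)² + (-7 - 1*4)²)) = 45921 + (50 + 38 + √(64 + (-7 - 4)²)) = 45921 + (50 + 38 + √(64 + (-11)²)) = 45921 + (50 + 38 + √(64 + 121)) = 45921 + (50 + 38 + √185) = 45921 + (88 + √185) = 46009 + √185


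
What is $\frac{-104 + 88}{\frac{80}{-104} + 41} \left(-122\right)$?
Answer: $\frac{25376}{523} \approx 48.52$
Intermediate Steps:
$\frac{-104 + 88}{\frac{80}{-104} + 41} \left(-122\right) = - \frac{16}{80 \left(- \frac{1}{104}\right) + 41} \left(-122\right) = - \frac{16}{- \frac{10}{13} + 41} \left(-122\right) = - \frac{16}{\frac{523}{13}} \left(-122\right) = \left(-16\right) \frac{13}{523} \left(-122\right) = \left(- \frac{208}{523}\right) \left(-122\right) = \frac{25376}{523}$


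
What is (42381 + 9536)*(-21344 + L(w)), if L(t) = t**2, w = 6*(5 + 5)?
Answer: -921215248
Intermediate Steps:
w = 60 (w = 6*10 = 60)
(42381 + 9536)*(-21344 + L(w)) = (42381 + 9536)*(-21344 + 60**2) = 51917*(-21344 + 3600) = 51917*(-17744) = -921215248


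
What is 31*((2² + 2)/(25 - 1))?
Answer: 31/4 ≈ 7.7500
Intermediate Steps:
31*((2² + 2)/(25 - 1)) = 31*((4 + 2)/24) = 31*(6*(1/24)) = 31*(¼) = 31/4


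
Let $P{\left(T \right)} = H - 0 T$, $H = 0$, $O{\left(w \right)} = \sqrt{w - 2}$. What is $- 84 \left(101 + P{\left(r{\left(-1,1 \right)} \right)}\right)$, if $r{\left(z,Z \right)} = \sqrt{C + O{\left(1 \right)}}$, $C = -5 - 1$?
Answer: $-8484$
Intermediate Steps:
$O{\left(w \right)} = \sqrt{-2 + w}$
$C = -6$
$r{\left(z,Z \right)} = \sqrt{-6 + i}$ ($r{\left(z,Z \right)} = \sqrt{-6 + \sqrt{-2 + 1}} = \sqrt{-6 + \sqrt{-1}} = \sqrt{-6 + i}$)
$P{\left(T \right)} = 0$ ($P{\left(T \right)} = 0 - 0 T = 0 - 0 = 0 + 0 = 0$)
$- 84 \left(101 + P{\left(r{\left(-1,1 \right)} \right)}\right) = - 84 \left(101 + 0\right) = \left(-84\right) 101 = -8484$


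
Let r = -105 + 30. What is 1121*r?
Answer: -84075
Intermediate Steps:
r = -75
1121*r = 1121*(-75) = -84075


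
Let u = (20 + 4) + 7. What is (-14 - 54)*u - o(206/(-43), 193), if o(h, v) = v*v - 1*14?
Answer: -39343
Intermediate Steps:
u = 31 (u = 24 + 7 = 31)
o(h, v) = -14 + v² (o(h, v) = v² - 14 = -14 + v²)
(-14 - 54)*u - o(206/(-43), 193) = (-14 - 54)*31 - (-14 + 193²) = -68*31 - (-14 + 37249) = -2108 - 1*37235 = -2108 - 37235 = -39343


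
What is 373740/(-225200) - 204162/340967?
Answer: -8670514449/3839288420 ≈ -2.2584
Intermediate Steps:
373740/(-225200) - 204162/340967 = 373740*(-1/225200) - 204162*1/340967 = -18687/11260 - 204162/340967 = -8670514449/3839288420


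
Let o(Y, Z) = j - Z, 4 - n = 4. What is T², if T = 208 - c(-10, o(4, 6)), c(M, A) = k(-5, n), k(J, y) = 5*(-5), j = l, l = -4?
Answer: 54289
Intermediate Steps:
j = -4
n = 0 (n = 4 - 1*4 = 4 - 4 = 0)
k(J, y) = -25
o(Y, Z) = -4 - Z
c(M, A) = -25
T = 233 (T = 208 - 1*(-25) = 208 + 25 = 233)
T² = 233² = 54289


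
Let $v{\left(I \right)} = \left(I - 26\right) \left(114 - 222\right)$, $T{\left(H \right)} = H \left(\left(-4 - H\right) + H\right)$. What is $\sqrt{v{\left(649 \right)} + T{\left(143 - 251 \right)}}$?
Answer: $6 i \sqrt{1857} \approx 258.56 i$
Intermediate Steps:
$T{\left(H \right)} = - 4 H$ ($T{\left(H \right)} = H \left(-4\right) = - 4 H$)
$v{\left(I \right)} = 2808 - 108 I$ ($v{\left(I \right)} = \left(-26 + I\right) \left(-108\right) = 2808 - 108 I$)
$\sqrt{v{\left(649 \right)} + T{\left(143 - 251 \right)}} = \sqrt{\left(2808 - 70092\right) - 4 \left(143 - 251\right)} = \sqrt{-67284 - -432} = \sqrt{-67284 + 432} = \sqrt{-66852} = 6 i \sqrt{1857}$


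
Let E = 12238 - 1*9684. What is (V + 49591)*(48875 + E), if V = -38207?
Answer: 585467736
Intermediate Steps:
E = 2554 (E = 12238 - 9684 = 2554)
(V + 49591)*(48875 + E) = (-38207 + 49591)*(48875 + 2554) = 11384*51429 = 585467736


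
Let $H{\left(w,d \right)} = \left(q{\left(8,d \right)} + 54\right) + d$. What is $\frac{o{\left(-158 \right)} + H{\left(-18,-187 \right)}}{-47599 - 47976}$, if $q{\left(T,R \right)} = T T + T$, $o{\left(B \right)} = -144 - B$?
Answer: $\frac{47}{95575} \approx 0.00049176$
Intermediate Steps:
$q{\left(T,R \right)} = T + T^{2}$ ($q{\left(T,R \right)} = T^{2} + T = T + T^{2}$)
$H{\left(w,d \right)} = 126 + d$ ($H{\left(w,d \right)} = \left(8 \left(1 + 8\right) + 54\right) + d = \left(8 \cdot 9 + 54\right) + d = \left(72 + 54\right) + d = 126 + d$)
$\frac{o{\left(-158 \right)} + H{\left(-18,-187 \right)}}{-47599 - 47976} = \frac{\left(-144 - -158\right) + \left(126 - 187\right)}{-47599 - 47976} = \frac{\left(-144 + 158\right) - 61}{-95575} = \left(14 - 61\right) \left(- \frac{1}{95575}\right) = \left(-47\right) \left(- \frac{1}{95575}\right) = \frac{47}{95575}$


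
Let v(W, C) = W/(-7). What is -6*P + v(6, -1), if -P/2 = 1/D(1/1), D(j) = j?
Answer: 78/7 ≈ 11.143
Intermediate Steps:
v(W, C) = -W/7 (v(W, C) = W*(-1/7) = -W/7)
P = -2 (P = -2/(1/1) = -2/1 = -2*1 = -2)
-6*P + v(6, -1) = -6*(-2) - 1/7*6 = 12 - 6/7 = 78/7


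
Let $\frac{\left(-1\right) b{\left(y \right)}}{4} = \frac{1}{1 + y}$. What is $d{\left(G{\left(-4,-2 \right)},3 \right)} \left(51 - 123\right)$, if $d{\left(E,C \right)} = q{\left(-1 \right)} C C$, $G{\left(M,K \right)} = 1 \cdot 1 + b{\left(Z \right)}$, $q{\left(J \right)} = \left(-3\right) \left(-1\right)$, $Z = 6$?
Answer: $-1944$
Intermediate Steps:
$q{\left(J \right)} = 3$
$b{\left(y \right)} = - \frac{4}{1 + y}$
$G{\left(M,K \right)} = \frac{3}{7}$ ($G{\left(M,K \right)} = 1 \cdot 1 - \frac{4}{1 + 6} = 1 - \frac{4}{7} = \frac{3}{7}$)
$d{\left(E,C \right)} = 3 C^{2}$ ($d{\left(E,C \right)} = 3 C C = 3 C^{2}$)
$d{\left(G{\left(-4,-2 \right)},3 \right)} \left(51 - 123\right) = 3 \cdot 3^{2} \left(51 - 123\right) = 3 \cdot 9 \left(-72\right) = 27 \left(-72\right) = -1944$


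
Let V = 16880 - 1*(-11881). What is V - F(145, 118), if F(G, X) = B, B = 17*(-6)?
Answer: 28863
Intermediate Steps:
B = -102
F(G, X) = -102
V = 28761 (V = 16880 + 11881 = 28761)
V - F(145, 118) = 28761 - 1*(-102) = 28761 + 102 = 28863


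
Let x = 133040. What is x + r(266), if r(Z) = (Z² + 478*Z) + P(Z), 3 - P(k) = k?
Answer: 330681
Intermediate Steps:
P(k) = 3 - k
r(Z) = 3 + Z² + 477*Z (r(Z) = (Z² + 478*Z) + (3 - Z) = 3 + Z² + 477*Z)
x + r(266) = 133040 + (3 + 266² + 477*266) = 133040 + (3 + 70756 + 126882) = 133040 + 197641 = 330681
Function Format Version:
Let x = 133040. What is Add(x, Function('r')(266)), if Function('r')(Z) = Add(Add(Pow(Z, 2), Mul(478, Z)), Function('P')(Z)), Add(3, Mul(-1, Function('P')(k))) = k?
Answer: 330681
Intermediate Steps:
Function('P')(k) = Add(3, Mul(-1, k))
Function('r')(Z) = Add(3, Pow(Z, 2), Mul(477, Z)) (Function('r')(Z) = Add(Add(Pow(Z, 2), Mul(478, Z)), Add(3, Mul(-1, Z))) = Add(3, Pow(Z, 2), Mul(477, Z)))
Add(x, Function('r')(266)) = Add(133040, Add(3, Pow(266, 2), Mul(477, 266))) = Add(133040, Add(3, 70756, 126882)) = Add(133040, 197641) = 330681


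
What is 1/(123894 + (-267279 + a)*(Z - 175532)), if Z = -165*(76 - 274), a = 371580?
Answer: -1/14900525568 ≈ -6.7112e-11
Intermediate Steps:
Z = 32670 (Z = -165*(-198) = 32670)
1/(123894 + (-267279 + a)*(Z - 175532)) = 1/(123894 + (-267279 + 371580)*(32670 - 175532)) = 1/(123894 + 104301*(-142862)) = 1/(123894 - 14900649462) = 1/(-14900525568) = -1/14900525568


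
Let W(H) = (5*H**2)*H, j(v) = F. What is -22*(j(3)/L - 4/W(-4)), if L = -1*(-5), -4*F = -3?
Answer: -143/40 ≈ -3.5750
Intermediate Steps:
F = 3/4 (F = -1/4*(-3) = 3/4 ≈ 0.75000)
j(v) = 3/4
L = 5
W(H) = 5*H**3
-22*(j(3)/L - 4/W(-4)) = -22*((3/4)/5 - 4/(5*(-4)**3)) = -22*((3/4)*(1/5) - 4/(5*(-64))) = -22*(3/20 - 4/(-320)) = -22*(3/20 - 4*(-1/320)) = -22*(3/20 + 1/80) = -22*13/80 = -143/40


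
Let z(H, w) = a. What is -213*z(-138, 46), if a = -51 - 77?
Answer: 27264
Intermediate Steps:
a = -128
z(H, w) = -128
-213*z(-138, 46) = -213*(-128) = 27264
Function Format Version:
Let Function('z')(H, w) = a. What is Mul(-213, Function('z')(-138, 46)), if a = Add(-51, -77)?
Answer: 27264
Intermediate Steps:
a = -128
Function('z')(H, w) = -128
Mul(-213, Function('z')(-138, 46)) = Mul(-213, -128) = 27264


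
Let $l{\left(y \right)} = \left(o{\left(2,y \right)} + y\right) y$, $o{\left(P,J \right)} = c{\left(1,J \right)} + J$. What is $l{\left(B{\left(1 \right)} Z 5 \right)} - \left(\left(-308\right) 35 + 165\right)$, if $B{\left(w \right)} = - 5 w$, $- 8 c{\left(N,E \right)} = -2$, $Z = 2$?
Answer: $\frac{31205}{2} \approx 15603.0$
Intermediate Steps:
$c{\left(N,E \right)} = \frac{1}{4}$ ($c{\left(N,E \right)} = \left(- \frac{1}{8}\right) \left(-2\right) = \frac{1}{4}$)
$o{\left(P,J \right)} = \frac{1}{4} + J$
$l{\left(y \right)} = y \left(\frac{1}{4} + 2 y\right)$ ($l{\left(y \right)} = \left(\left(\frac{1}{4} + y\right) + y\right) y = \left(\frac{1}{4} + 2 y\right) y = y \left(\frac{1}{4} + 2 y\right)$)
$l{\left(B{\left(1 \right)} Z 5 \right)} - \left(\left(-308\right) 35 + 165\right) = \frac{\left(-5\right) 1 \cdot 2 \cdot 5 \left(1 + 8 \left(-5\right) 1 \cdot 2 \cdot 5\right)}{4} - \left(\left(-308\right) 35 + 165\right) = \frac{\left(-5\right) 2 \cdot 5 \left(1 + 8 \left(-5\right) 2 \cdot 5\right)}{4} - \left(-10780 + 165\right) = \frac{\left(-10\right) 5 \left(1 + 8 \left(\left(-10\right) 5\right)\right)}{4} - -10615 = \frac{1}{4} \left(-50\right) \left(1 + 8 \left(-50\right)\right) + 10615 = \frac{1}{4} \left(-50\right) \left(1 - 400\right) + 10615 = \frac{1}{4} \left(-50\right) \left(-399\right) + 10615 = \frac{9975}{2} + 10615 = \frac{31205}{2}$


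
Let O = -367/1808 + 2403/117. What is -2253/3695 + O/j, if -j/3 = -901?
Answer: -141369965261/234748197840 ≈ -0.60222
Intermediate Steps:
j = 2703 (j = -3*(-901) = 2703)
O = 477965/23504 (O = -367*1/1808 + 2403*(1/117) = -367/1808 + 267/13 = 477965/23504 ≈ 20.335)
-2253/3695 + O/j = -2253/3695 + (477965/23504)/2703 = -2253*1/3695 + (477965/23504)*(1/2703) = -2253/3695 + 477965/63531312 = -141369965261/234748197840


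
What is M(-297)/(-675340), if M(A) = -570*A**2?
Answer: 5027913/67534 ≈ 74.450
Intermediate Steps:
M(-297)/(-675340) = -570*(-297)**2/(-675340) = -570*88209*(-1/675340) = -50279130*(-1/675340) = 5027913/67534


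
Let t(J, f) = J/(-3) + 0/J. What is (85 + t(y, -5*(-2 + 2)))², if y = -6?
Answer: 7569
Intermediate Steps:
t(J, f) = -J/3 (t(J, f) = J*(-⅓) + 0 = -J/3 + 0 = -J/3)
(85 + t(y, -5*(-2 + 2)))² = (85 - ⅓*(-6))² = (85 + 2)² = 87² = 7569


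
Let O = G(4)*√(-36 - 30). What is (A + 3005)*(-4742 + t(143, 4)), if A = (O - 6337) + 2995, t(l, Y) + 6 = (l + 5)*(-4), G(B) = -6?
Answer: 1799580 + 32040*I*√66 ≈ 1.7996e+6 + 2.6029e+5*I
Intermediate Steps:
t(l, Y) = -26 - 4*l (t(l, Y) = -6 + (l + 5)*(-4) = -6 + (5 + l)*(-4) = -6 + (-20 - 4*l) = -26 - 4*l)
O = -6*I*√66 (O = -6*√(-36 - 30) = -6*I*√66 ≈ -48.744*I)
A = -3342 - 6*I*√66 (A = (-6*I*√66 - 6337) + 2995 = (-6337 - 6*I*√66) + 2995 = -3342 - 6*I*√66 ≈ -3342.0 - 48.744*I)
(A + 3005)*(-4742 + t(143, 4)) = ((-3342 - 6*I*√66) + 3005)*(-4742 + (-26 - 4*143)) = (-337 - 6*I*√66)*(-4742 + (-26 - 572)) = (-337 - 6*I*√66)*(-4742 - 598) = (-337 - 6*I*√66)*(-5340) = 1799580 + 32040*I*√66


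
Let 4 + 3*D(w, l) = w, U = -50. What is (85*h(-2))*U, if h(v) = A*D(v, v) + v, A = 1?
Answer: 17000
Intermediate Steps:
D(w, l) = -4/3 + w/3
h(v) = -4/3 + 4*v/3 (h(v) = 1*(-4/3 + v/3) + v = (-4/3 + v/3) + v = -4/3 + 4*v/3)
(85*h(-2))*U = (85*(-4/3 + (4/3)*(-2)))*(-50) = (85*(-4/3 - 8/3))*(-50) = (85*(-4))*(-50) = -340*(-50) = 17000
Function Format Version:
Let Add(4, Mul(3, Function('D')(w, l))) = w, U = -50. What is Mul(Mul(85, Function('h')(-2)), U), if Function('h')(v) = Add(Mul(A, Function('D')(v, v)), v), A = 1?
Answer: 17000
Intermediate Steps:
Function('D')(w, l) = Add(Rational(-4, 3), Mul(Rational(1, 3), w))
Function('h')(v) = Add(Rational(-4, 3), Mul(Rational(4, 3), v)) (Function('h')(v) = Add(Mul(1, Add(Rational(-4, 3), Mul(Rational(1, 3), v))), v) = Add(Add(Rational(-4, 3), Mul(Rational(1, 3), v)), v) = Add(Rational(-4, 3), Mul(Rational(4, 3), v)))
Mul(Mul(85, Function('h')(-2)), U) = Mul(Mul(85, Add(Rational(-4, 3), Mul(Rational(4, 3), -2))), -50) = Mul(Mul(85, Add(Rational(-4, 3), Rational(-8, 3))), -50) = Mul(Mul(85, -4), -50) = Mul(-340, -50) = 17000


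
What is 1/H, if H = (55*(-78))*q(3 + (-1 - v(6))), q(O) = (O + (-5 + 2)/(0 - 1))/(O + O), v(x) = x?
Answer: -4/2145 ≈ -0.0018648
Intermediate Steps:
q(O) = (3 + O)/(2*O) (q(O) = (O - 3/(-1))/((2*O)) = (O - 3*(-1))*(1/(2*O)) = (O + 3)*(1/(2*O)) = (3 + O)*(1/(2*O)) = (3 + O)/(2*O))
H = -2145/4 (H = (55*(-78))*((3 + (3 + (-1 - 1*6)))/(2*(3 + (-1 - 1*6)))) = -2145*(3 + (3 + (-1 - 6)))/(3 + (-1 - 6)) = -2145*(3 + (3 - 7))/(3 - 7) = -2145*(3 - 4)/(-4) = -2145*(-1)*(-1)/4 = -4290*⅛ = -2145/4 ≈ -536.25)
1/H = 1/(-2145/4) = -4/2145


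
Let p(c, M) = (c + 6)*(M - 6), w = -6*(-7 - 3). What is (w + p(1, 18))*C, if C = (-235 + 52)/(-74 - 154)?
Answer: 2196/19 ≈ 115.58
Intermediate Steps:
w = 60 (w = -6*(-10) = 60)
p(c, M) = (-6 + M)*(6 + c) (p(c, M) = (6 + c)*(-6 + M) = (-6 + M)*(6 + c))
C = 61/76 (C = -183/(-228) = -183*(-1/228) = 61/76 ≈ 0.80263)
(w + p(1, 18))*C = (60 + (-36 - 6*1 + 6*18 + 18*1))*(61/76) = (60 + (-36 - 6 + 108 + 18))*(61/76) = (60 + 84)*(61/76) = 144*(61/76) = 2196/19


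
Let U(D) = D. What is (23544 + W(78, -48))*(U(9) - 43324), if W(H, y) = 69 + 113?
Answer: -1027691690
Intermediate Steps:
W(H, y) = 182
(23544 + W(78, -48))*(U(9) - 43324) = (23544 + 182)*(9 - 43324) = 23726*(-43315) = -1027691690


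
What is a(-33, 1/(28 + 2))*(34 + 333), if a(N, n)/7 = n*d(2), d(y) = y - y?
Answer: 0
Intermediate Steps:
d(y) = 0
a(N, n) = 0 (a(N, n) = 7*(n*0) = 7*0 = 0)
a(-33, 1/(28 + 2))*(34 + 333) = 0*(34 + 333) = 0*367 = 0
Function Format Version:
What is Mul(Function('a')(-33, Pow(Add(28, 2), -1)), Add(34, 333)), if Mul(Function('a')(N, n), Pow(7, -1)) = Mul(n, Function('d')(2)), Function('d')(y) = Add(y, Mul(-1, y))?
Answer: 0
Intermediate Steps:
Function('d')(y) = 0
Function('a')(N, n) = 0 (Function('a')(N, n) = Mul(7, Mul(n, 0)) = Mul(7, 0) = 0)
Mul(Function('a')(-33, Pow(Add(28, 2), -1)), Add(34, 333)) = Mul(0, Add(34, 333)) = Mul(0, 367) = 0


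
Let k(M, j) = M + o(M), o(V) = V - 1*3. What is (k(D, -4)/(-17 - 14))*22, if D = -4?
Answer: 242/31 ≈ 7.8064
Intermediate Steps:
o(V) = -3 + V (o(V) = V - 3 = -3 + V)
k(M, j) = -3 + 2*M (k(M, j) = M + (-3 + M) = -3 + 2*M)
(k(D, -4)/(-17 - 14))*22 = ((-3 + 2*(-4))/(-17 - 14))*22 = ((-3 - 8)/(-31))*22 = -11*(-1/31)*22 = (11/31)*22 = 242/31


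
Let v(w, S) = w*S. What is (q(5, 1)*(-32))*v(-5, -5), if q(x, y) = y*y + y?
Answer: -1600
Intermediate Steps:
q(x, y) = y + y**2 (q(x, y) = y**2 + y = y + y**2)
v(w, S) = S*w
(q(5, 1)*(-32))*v(-5, -5) = ((1*(1 + 1))*(-32))*(-5*(-5)) = ((1*2)*(-32))*25 = (2*(-32))*25 = -64*25 = -1600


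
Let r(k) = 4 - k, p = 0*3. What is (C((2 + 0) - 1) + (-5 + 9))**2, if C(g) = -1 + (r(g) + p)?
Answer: 36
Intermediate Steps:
p = 0
C(g) = 3 - g (C(g) = -1 + ((4 - g) + 0) = -1 + (4 - g) = 3 - g)
(C((2 + 0) - 1) + (-5 + 9))**2 = ((3 - ((2 + 0) - 1)) + (-5 + 9))**2 = ((3 - (2 - 1)) + 4)**2 = ((3 - 1*1) + 4)**2 = ((3 - 1) + 4)**2 = (2 + 4)**2 = 6**2 = 36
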